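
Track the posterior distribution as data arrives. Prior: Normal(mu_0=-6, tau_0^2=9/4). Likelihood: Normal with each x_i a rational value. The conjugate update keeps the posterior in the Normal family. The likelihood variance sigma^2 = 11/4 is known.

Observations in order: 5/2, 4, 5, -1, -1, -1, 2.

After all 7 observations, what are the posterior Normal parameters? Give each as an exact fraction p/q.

mu_0=57/148, tau_0^2=99/296

obs 1: x=5/2 → posterior Normal(-87/40, 99/80)
obs 2: x=4 → posterior Normal(-15/58, 99/116)
obs 3: x=5 → posterior Normal(75/76, 99/152)
obs 4: x=-1 → posterior Normal(57/94, 99/188)
obs 5: x=-1 → posterior Normal(39/112, 99/224)
obs 6: x=-1 → posterior Normal(21/130, 99/260)
obs 7: x=2 → posterior Normal(57/148, 99/296)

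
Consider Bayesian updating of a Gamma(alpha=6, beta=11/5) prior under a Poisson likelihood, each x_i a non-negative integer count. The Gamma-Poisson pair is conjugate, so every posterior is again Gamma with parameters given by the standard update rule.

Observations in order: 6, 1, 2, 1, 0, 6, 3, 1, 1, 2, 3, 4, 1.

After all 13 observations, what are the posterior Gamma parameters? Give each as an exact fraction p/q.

obs 1: x=6 → posterior Gamma(12, 16/5)
obs 2: x=1 → posterior Gamma(13, 21/5)
obs 3: x=2 → posterior Gamma(15, 26/5)
obs 4: x=1 → posterior Gamma(16, 31/5)
obs 5: x=0 → posterior Gamma(16, 36/5)
obs 6: x=6 → posterior Gamma(22, 41/5)
obs 7: x=3 → posterior Gamma(25, 46/5)
obs 8: x=1 → posterior Gamma(26, 51/5)
obs 9: x=1 → posterior Gamma(27, 56/5)
obs 10: x=2 → posterior Gamma(29, 61/5)
obs 11: x=3 → posterior Gamma(32, 66/5)
obs 12: x=4 → posterior Gamma(36, 71/5)
obs 13: x=1 → posterior Gamma(37, 76/5)

alpha=37, beta=76/5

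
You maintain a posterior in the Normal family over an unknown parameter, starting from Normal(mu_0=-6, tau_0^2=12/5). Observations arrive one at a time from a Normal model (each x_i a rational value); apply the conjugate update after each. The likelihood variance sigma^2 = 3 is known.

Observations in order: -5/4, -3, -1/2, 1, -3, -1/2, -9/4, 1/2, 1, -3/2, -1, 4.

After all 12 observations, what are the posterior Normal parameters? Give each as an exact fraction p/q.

obs 1: x=-5/4 → posterior Normal(-35/9, 4/3)
obs 2: x=-3 → posterior Normal(-47/13, 12/13)
obs 3: x=-1/2 → posterior Normal(-49/17, 12/17)
obs 4: x=1 → posterior Normal(-15/7, 4/7)
obs 5: x=-3 → posterior Normal(-57/25, 12/25)
obs 6: x=-1/2 → posterior Normal(-59/29, 12/29)
obs 7: x=-9/4 → posterior Normal(-68/33, 4/11)
obs 8: x=1/2 → posterior Normal(-66/37, 12/37)
obs 9: x=1 → posterior Normal(-62/41, 12/41)
obs 10: x=-3/2 → posterior Normal(-68/45, 4/15)
obs 11: x=-1 → posterior Normal(-72/49, 12/49)
obs 12: x=4 → posterior Normal(-56/53, 12/53)

mu_0=-56/53, tau_0^2=12/53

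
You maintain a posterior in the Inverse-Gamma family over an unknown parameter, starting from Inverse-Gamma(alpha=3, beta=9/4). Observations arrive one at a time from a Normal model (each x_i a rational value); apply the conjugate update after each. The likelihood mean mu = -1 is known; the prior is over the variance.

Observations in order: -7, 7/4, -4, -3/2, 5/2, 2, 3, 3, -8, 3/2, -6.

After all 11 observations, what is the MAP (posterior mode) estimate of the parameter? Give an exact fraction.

3053/304

obs 1: x=-7 → posterior Inverse-Gamma(7/2, 81/4)
obs 2: x=7/4 → posterior Inverse-Gamma(4, 769/32)
obs 3: x=-4 → posterior Inverse-Gamma(9/2, 913/32)
obs 4: x=-3/2 → posterior Inverse-Gamma(5, 917/32)
obs 5: x=5/2 → posterior Inverse-Gamma(11/2, 1113/32)
obs 6: x=2 → posterior Inverse-Gamma(6, 1257/32)
obs 7: x=3 → posterior Inverse-Gamma(13/2, 1513/32)
obs 8: x=3 → posterior Inverse-Gamma(7, 1769/32)
obs 9: x=-8 → posterior Inverse-Gamma(15/2, 2553/32)
obs 10: x=3/2 → posterior Inverse-Gamma(8, 2653/32)
obs 11: x=-6 → posterior Inverse-Gamma(17/2, 3053/32)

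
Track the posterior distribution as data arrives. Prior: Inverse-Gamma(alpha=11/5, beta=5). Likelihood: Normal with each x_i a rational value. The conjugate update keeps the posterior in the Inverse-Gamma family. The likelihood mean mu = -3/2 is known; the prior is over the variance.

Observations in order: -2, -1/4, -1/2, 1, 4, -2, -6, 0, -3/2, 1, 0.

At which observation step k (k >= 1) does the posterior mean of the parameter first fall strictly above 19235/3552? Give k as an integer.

k = 5

obs 1: x=-2 → posterior Inverse-Gamma(27/10, 41/8)
obs 2: x=-1/4 → posterior Inverse-Gamma(16/5, 189/32)
obs 3: x=-1/2 → posterior Inverse-Gamma(37/10, 205/32)
obs 4: x=1 → posterior Inverse-Gamma(21/5, 305/32)
obs 5: x=4 → posterior Inverse-Gamma(47/10, 789/32)
obs 6: x=-2 → posterior Inverse-Gamma(26/5, 793/32)
obs 7: x=-6 → posterior Inverse-Gamma(57/10, 1117/32)
obs 8: x=0 → posterior Inverse-Gamma(31/5, 1153/32)
obs 9: x=-3/2 → posterior Inverse-Gamma(67/10, 1153/32)
obs 10: x=1 → posterior Inverse-Gamma(36/5, 1253/32)
obs 11: x=0 → posterior Inverse-Gamma(77/10, 1289/32)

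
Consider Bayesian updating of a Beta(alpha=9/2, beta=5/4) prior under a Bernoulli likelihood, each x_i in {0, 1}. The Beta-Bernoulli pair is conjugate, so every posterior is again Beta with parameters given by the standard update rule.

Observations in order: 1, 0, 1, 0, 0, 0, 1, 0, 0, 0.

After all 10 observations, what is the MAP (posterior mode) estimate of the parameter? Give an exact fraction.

26/55

obs 1: x=1 → posterior Beta(11/2, 5/4)
obs 2: x=0 → posterior Beta(11/2, 9/4)
obs 3: x=1 → posterior Beta(13/2, 9/4)
obs 4: x=0 → posterior Beta(13/2, 13/4)
obs 5: x=0 → posterior Beta(13/2, 17/4)
obs 6: x=0 → posterior Beta(13/2, 21/4)
obs 7: x=1 → posterior Beta(15/2, 21/4)
obs 8: x=0 → posterior Beta(15/2, 25/4)
obs 9: x=0 → posterior Beta(15/2, 29/4)
obs 10: x=0 → posterior Beta(15/2, 33/4)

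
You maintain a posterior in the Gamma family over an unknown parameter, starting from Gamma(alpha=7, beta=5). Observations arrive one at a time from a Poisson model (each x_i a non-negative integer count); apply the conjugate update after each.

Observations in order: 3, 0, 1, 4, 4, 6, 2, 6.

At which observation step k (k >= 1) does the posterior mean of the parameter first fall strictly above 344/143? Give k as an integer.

obs 1: x=3 → posterior Gamma(10, 6)
obs 2: x=0 → posterior Gamma(10, 7)
obs 3: x=1 → posterior Gamma(11, 8)
obs 4: x=4 → posterior Gamma(15, 9)
obs 5: x=4 → posterior Gamma(19, 10)
obs 6: x=6 → posterior Gamma(25, 11)
obs 7: x=2 → posterior Gamma(27, 12)
obs 8: x=6 → posterior Gamma(33, 13)

k = 8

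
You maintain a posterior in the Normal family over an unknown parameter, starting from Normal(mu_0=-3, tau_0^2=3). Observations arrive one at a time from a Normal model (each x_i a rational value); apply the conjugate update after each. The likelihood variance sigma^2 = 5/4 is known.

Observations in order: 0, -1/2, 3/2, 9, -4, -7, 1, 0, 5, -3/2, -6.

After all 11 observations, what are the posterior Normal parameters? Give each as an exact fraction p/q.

mu_0=-45/137, tau_0^2=15/137

obs 1: x=0 → posterior Normal(-15/17, 15/17)
obs 2: x=-1/2 → posterior Normal(-21/29, 15/29)
obs 3: x=3/2 → posterior Normal(-3/41, 15/41)
obs 4: x=9 → posterior Normal(105/53, 15/53)
obs 5: x=-4 → posterior Normal(57/65, 3/13)
obs 6: x=-7 → posterior Normal(-27/77, 15/77)
obs 7: x=1 → posterior Normal(-15/89, 15/89)
obs 8: x=0 → posterior Normal(-15/101, 15/101)
obs 9: x=5 → posterior Normal(45/113, 15/113)
obs 10: x=-3/2 → posterior Normal(27/125, 3/25)
obs 11: x=-6 → posterior Normal(-45/137, 15/137)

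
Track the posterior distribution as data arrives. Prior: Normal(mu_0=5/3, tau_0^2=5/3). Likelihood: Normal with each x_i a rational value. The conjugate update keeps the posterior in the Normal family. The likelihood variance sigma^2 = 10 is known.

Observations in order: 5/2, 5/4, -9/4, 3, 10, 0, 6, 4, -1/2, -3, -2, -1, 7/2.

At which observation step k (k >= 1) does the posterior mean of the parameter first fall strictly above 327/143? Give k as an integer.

obs 1: x=5/2 → posterior Normal(25/14, 10/7)
obs 2: x=5/4 → posterior Normal(55/32, 5/4)
obs 3: x=-9/4 → posterior Normal(23/18, 10/9)
obs 4: x=3 → posterior Normal(29/20, 1)
obs 5: x=10 → posterior Normal(49/22, 10/11)
obs 6: x=0 → posterior Normal(49/24, 5/6)
obs 7: x=6 → posterior Normal(61/26, 10/13)
obs 8: x=4 → posterior Normal(69/28, 5/7)
obs 9: x=-1/2 → posterior Normal(34/15, 2/3)
obs 10: x=-3 → posterior Normal(31/16, 5/8)
obs 11: x=-2 → posterior Normal(29/17, 10/17)
obs 12: x=-1 → posterior Normal(14/9, 5/9)
obs 13: x=7/2 → posterior Normal(63/38, 10/19)

k = 7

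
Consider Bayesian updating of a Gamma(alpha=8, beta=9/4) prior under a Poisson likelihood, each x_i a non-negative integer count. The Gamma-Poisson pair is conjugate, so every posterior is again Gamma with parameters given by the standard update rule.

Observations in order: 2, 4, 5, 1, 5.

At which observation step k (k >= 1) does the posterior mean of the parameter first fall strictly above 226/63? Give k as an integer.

k = 3

obs 1: x=2 → posterior Gamma(10, 13/4)
obs 2: x=4 → posterior Gamma(14, 17/4)
obs 3: x=5 → posterior Gamma(19, 21/4)
obs 4: x=1 → posterior Gamma(20, 25/4)
obs 5: x=5 → posterior Gamma(25, 29/4)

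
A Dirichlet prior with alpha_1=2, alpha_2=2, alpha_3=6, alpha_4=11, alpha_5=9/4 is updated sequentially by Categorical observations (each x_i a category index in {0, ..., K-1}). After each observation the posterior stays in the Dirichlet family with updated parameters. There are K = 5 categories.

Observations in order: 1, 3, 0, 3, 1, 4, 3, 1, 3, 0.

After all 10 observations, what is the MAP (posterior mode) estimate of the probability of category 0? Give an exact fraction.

obs 1: x=1 → posterior Dirichlet(2, 3, 6, 11, 9/4)
obs 2: x=3 → posterior Dirichlet(2, 3, 6, 12, 9/4)
obs 3: x=0 → posterior Dirichlet(3, 3, 6, 12, 9/4)
obs 4: x=3 → posterior Dirichlet(3, 3, 6, 13, 9/4)
obs 5: x=1 → posterior Dirichlet(3, 4, 6, 13, 9/4)
obs 6: x=4 → posterior Dirichlet(3, 4, 6, 13, 13/4)
obs 7: x=3 → posterior Dirichlet(3, 4, 6, 14, 13/4)
obs 8: x=1 → posterior Dirichlet(3, 5, 6, 14, 13/4)
obs 9: x=3 → posterior Dirichlet(3, 5, 6, 15, 13/4)
obs 10: x=0 → posterior Dirichlet(4, 5, 6, 15, 13/4)

12/113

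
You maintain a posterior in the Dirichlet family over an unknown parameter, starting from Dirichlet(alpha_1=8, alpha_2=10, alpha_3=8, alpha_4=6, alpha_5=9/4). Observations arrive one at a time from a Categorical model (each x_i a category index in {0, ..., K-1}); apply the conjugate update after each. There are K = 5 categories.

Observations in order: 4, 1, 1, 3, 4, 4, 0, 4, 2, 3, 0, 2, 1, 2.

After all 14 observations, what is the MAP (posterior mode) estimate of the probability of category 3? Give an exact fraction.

28/173

obs 1: x=4 → posterior Dirichlet(8, 10, 8, 6, 13/4)
obs 2: x=1 → posterior Dirichlet(8, 11, 8, 6, 13/4)
obs 3: x=1 → posterior Dirichlet(8, 12, 8, 6, 13/4)
obs 4: x=3 → posterior Dirichlet(8, 12, 8, 7, 13/4)
obs 5: x=4 → posterior Dirichlet(8, 12, 8, 7, 17/4)
obs 6: x=4 → posterior Dirichlet(8, 12, 8, 7, 21/4)
obs 7: x=0 → posterior Dirichlet(9, 12, 8, 7, 21/4)
obs 8: x=4 → posterior Dirichlet(9, 12, 8, 7, 25/4)
obs 9: x=2 → posterior Dirichlet(9, 12, 9, 7, 25/4)
obs 10: x=3 → posterior Dirichlet(9, 12, 9, 8, 25/4)
obs 11: x=0 → posterior Dirichlet(10, 12, 9, 8, 25/4)
obs 12: x=2 → posterior Dirichlet(10, 12, 10, 8, 25/4)
obs 13: x=1 → posterior Dirichlet(10, 13, 10, 8, 25/4)
obs 14: x=2 → posterior Dirichlet(10, 13, 11, 8, 25/4)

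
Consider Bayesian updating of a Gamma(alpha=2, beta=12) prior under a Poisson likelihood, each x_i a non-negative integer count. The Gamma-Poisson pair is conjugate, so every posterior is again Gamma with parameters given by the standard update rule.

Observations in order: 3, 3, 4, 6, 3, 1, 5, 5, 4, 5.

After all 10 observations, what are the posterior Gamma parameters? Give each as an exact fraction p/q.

alpha=41, beta=22

obs 1: x=3 → posterior Gamma(5, 13)
obs 2: x=3 → posterior Gamma(8, 14)
obs 3: x=4 → posterior Gamma(12, 15)
obs 4: x=6 → posterior Gamma(18, 16)
obs 5: x=3 → posterior Gamma(21, 17)
obs 6: x=1 → posterior Gamma(22, 18)
obs 7: x=5 → posterior Gamma(27, 19)
obs 8: x=5 → posterior Gamma(32, 20)
obs 9: x=4 → posterior Gamma(36, 21)
obs 10: x=5 → posterior Gamma(41, 22)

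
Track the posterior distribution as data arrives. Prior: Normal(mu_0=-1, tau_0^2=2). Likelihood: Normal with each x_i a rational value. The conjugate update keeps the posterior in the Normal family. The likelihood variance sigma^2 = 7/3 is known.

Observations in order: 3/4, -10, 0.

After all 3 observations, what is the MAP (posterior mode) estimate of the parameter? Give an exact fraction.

obs 1: x=3/4 → posterior Normal(-5/26, 14/13)
obs 2: x=-10 → posterior Normal(-125/38, 14/19)
obs 3: x=0 → posterior Normal(-5/2, 14/25)

-5/2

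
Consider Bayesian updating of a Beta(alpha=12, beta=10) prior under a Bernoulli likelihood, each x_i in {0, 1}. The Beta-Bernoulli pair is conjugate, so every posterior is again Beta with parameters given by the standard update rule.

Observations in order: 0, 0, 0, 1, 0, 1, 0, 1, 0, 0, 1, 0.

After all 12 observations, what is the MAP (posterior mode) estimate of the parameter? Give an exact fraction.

15/32

obs 1: x=0 → posterior Beta(12, 11)
obs 2: x=0 → posterior Beta(12, 12)
obs 3: x=0 → posterior Beta(12, 13)
obs 4: x=1 → posterior Beta(13, 13)
obs 5: x=0 → posterior Beta(13, 14)
obs 6: x=1 → posterior Beta(14, 14)
obs 7: x=0 → posterior Beta(14, 15)
obs 8: x=1 → posterior Beta(15, 15)
obs 9: x=0 → posterior Beta(15, 16)
obs 10: x=0 → posterior Beta(15, 17)
obs 11: x=1 → posterior Beta(16, 17)
obs 12: x=0 → posterior Beta(16, 18)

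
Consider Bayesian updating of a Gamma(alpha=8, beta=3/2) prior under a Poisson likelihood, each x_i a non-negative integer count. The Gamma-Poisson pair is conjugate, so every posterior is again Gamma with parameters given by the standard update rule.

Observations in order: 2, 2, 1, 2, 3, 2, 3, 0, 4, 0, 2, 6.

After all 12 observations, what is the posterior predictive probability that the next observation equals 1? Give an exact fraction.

obs 1: x=2 → posterior Gamma(10, 5/2)
obs 2: x=2 → posterior Gamma(12, 7/2)
obs 3: x=1 → posterior Gamma(13, 9/2)
obs 4: x=2 → posterior Gamma(15, 11/2)
obs 5: x=3 → posterior Gamma(18, 13/2)
obs 6: x=2 → posterior Gamma(20, 15/2)
obs 7: x=3 → posterior Gamma(23, 17/2)
obs 8: x=0 → posterior Gamma(23, 19/2)
obs 9: x=4 → posterior Gamma(27, 21/2)
obs 10: x=0 → posterior Gamma(27, 23/2)
obs 11: x=2 → posterior Gamma(29, 25/2)
obs 12: x=6 → posterior Gamma(35, 27/2)

8766571627651512740930203817313217848662848949237010/44292268542362921407825091617016319887724139383235921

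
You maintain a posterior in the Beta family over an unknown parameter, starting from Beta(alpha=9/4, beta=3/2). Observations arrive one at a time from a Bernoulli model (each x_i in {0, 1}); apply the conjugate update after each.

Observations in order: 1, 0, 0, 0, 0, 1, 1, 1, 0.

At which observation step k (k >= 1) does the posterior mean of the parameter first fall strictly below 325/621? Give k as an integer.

k = 3

obs 1: x=1 → posterior Beta(13/4, 3/2)
obs 2: x=0 → posterior Beta(13/4, 5/2)
obs 3: x=0 → posterior Beta(13/4, 7/2)
obs 4: x=0 → posterior Beta(13/4, 9/2)
obs 5: x=0 → posterior Beta(13/4, 11/2)
obs 6: x=1 → posterior Beta(17/4, 11/2)
obs 7: x=1 → posterior Beta(21/4, 11/2)
obs 8: x=1 → posterior Beta(25/4, 11/2)
obs 9: x=0 → posterior Beta(25/4, 13/2)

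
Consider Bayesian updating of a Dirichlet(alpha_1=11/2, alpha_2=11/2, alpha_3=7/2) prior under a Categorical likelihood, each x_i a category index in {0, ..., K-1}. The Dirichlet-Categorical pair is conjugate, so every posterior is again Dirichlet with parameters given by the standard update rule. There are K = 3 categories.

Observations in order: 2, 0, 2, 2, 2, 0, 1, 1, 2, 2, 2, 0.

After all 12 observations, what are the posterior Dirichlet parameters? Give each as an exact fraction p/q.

alpha_1=17/2, alpha_2=15/2, alpha_3=21/2

obs 1: x=2 → posterior Dirichlet(11/2, 11/2, 9/2)
obs 2: x=0 → posterior Dirichlet(13/2, 11/2, 9/2)
obs 3: x=2 → posterior Dirichlet(13/2, 11/2, 11/2)
obs 4: x=2 → posterior Dirichlet(13/2, 11/2, 13/2)
obs 5: x=2 → posterior Dirichlet(13/2, 11/2, 15/2)
obs 6: x=0 → posterior Dirichlet(15/2, 11/2, 15/2)
obs 7: x=1 → posterior Dirichlet(15/2, 13/2, 15/2)
obs 8: x=1 → posterior Dirichlet(15/2, 15/2, 15/2)
obs 9: x=2 → posterior Dirichlet(15/2, 15/2, 17/2)
obs 10: x=2 → posterior Dirichlet(15/2, 15/2, 19/2)
obs 11: x=2 → posterior Dirichlet(15/2, 15/2, 21/2)
obs 12: x=0 → posterior Dirichlet(17/2, 15/2, 21/2)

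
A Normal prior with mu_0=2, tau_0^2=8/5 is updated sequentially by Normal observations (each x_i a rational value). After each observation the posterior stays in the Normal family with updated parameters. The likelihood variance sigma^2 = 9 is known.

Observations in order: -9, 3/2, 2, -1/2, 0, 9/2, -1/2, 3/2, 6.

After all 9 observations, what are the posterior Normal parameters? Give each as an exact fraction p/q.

mu_0=134/117, tau_0^2=8/13

obs 1: x=-9 → posterior Normal(18/53, 72/53)
obs 2: x=3/2 → posterior Normal(30/61, 72/61)
obs 3: x=2 → posterior Normal(2/3, 24/23)
obs 4: x=-1/2 → posterior Normal(6/11, 72/77)
obs 5: x=0 → posterior Normal(42/85, 72/85)
obs 6: x=9/2 → posterior Normal(26/31, 24/31)
obs 7: x=-1/2 → posterior Normal(74/101, 72/101)
obs 8: x=3/2 → posterior Normal(86/109, 72/109)
obs 9: x=6 → posterior Normal(134/117, 8/13)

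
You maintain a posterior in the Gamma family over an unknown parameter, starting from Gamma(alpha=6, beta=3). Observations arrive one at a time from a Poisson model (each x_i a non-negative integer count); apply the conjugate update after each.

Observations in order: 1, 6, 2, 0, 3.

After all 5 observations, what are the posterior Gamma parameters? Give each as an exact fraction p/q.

alpha=18, beta=8

obs 1: x=1 → posterior Gamma(7, 4)
obs 2: x=6 → posterior Gamma(13, 5)
obs 3: x=2 → posterior Gamma(15, 6)
obs 4: x=0 → posterior Gamma(15, 7)
obs 5: x=3 → posterior Gamma(18, 8)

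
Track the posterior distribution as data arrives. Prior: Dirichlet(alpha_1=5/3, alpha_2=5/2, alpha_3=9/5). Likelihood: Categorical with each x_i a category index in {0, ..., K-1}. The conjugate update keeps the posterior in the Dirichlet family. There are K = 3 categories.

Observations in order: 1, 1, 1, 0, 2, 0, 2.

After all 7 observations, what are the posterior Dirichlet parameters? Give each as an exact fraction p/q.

alpha_1=11/3, alpha_2=11/2, alpha_3=19/5

obs 1: x=1 → posterior Dirichlet(5/3, 7/2, 9/5)
obs 2: x=1 → posterior Dirichlet(5/3, 9/2, 9/5)
obs 3: x=1 → posterior Dirichlet(5/3, 11/2, 9/5)
obs 4: x=0 → posterior Dirichlet(8/3, 11/2, 9/5)
obs 5: x=2 → posterior Dirichlet(8/3, 11/2, 14/5)
obs 6: x=0 → posterior Dirichlet(11/3, 11/2, 14/5)
obs 7: x=2 → posterior Dirichlet(11/3, 11/2, 19/5)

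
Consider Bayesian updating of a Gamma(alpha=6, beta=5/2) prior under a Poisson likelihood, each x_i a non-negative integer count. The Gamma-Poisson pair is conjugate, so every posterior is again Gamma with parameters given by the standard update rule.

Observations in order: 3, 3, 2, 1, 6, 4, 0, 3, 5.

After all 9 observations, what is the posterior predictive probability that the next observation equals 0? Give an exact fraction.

obs 1: x=3 → posterior Gamma(9, 7/2)
obs 2: x=3 → posterior Gamma(12, 9/2)
obs 3: x=2 → posterior Gamma(14, 11/2)
obs 4: x=1 → posterior Gamma(15, 13/2)
obs 5: x=6 → posterior Gamma(21, 15/2)
obs 6: x=4 → posterior Gamma(25, 17/2)
obs 7: x=0 → posterior Gamma(25, 19/2)
obs 8: x=3 → posterior Gamma(28, 21/2)
obs 9: x=5 → posterior Gamma(33, 23/2)

865004941741938633917747707002884268046728983/13552527156068805425093160010874271392822265625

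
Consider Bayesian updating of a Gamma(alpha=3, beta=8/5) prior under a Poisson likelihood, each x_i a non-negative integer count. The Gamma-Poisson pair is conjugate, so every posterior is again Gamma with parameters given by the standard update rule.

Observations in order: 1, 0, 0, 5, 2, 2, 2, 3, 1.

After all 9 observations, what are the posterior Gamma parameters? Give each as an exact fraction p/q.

alpha=19, beta=53/5

obs 1: x=1 → posterior Gamma(4, 13/5)
obs 2: x=0 → posterior Gamma(4, 18/5)
obs 3: x=0 → posterior Gamma(4, 23/5)
obs 4: x=5 → posterior Gamma(9, 28/5)
obs 5: x=2 → posterior Gamma(11, 33/5)
obs 6: x=2 → posterior Gamma(13, 38/5)
obs 7: x=2 → posterior Gamma(15, 43/5)
obs 8: x=3 → posterior Gamma(18, 48/5)
obs 9: x=1 → posterior Gamma(19, 53/5)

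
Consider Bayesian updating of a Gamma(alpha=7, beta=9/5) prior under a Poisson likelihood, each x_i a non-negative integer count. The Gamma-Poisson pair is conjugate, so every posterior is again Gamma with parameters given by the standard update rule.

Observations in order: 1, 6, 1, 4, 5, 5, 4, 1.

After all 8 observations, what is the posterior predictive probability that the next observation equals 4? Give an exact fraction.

40296323844913948734662649566225939341298515344636507105396259375/225861193414398058261839656592171467428213068264359140495208742912

obs 1: x=1 → posterior Gamma(8, 14/5)
obs 2: x=6 → posterior Gamma(14, 19/5)
obs 3: x=1 → posterior Gamma(15, 24/5)
obs 4: x=4 → posterior Gamma(19, 29/5)
obs 5: x=5 → posterior Gamma(24, 34/5)
obs 6: x=5 → posterior Gamma(29, 39/5)
obs 7: x=4 → posterior Gamma(33, 44/5)
obs 8: x=1 → posterior Gamma(34, 49/5)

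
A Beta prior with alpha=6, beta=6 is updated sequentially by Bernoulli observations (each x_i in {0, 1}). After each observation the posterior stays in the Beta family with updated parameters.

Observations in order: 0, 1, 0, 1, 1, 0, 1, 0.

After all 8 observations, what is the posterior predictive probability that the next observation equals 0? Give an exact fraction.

1/2

obs 1: x=0 → posterior Beta(6, 7)
obs 2: x=1 → posterior Beta(7, 7)
obs 3: x=0 → posterior Beta(7, 8)
obs 4: x=1 → posterior Beta(8, 8)
obs 5: x=1 → posterior Beta(9, 8)
obs 6: x=0 → posterior Beta(9, 9)
obs 7: x=1 → posterior Beta(10, 9)
obs 8: x=0 → posterior Beta(10, 10)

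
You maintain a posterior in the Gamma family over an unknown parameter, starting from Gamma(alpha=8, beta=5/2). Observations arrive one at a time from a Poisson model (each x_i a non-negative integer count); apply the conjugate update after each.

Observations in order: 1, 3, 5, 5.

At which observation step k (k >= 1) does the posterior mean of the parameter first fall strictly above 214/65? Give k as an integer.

obs 1: x=1 → posterior Gamma(9, 7/2)
obs 2: x=3 → posterior Gamma(12, 9/2)
obs 3: x=5 → posterior Gamma(17, 11/2)
obs 4: x=5 → posterior Gamma(22, 13/2)

k = 4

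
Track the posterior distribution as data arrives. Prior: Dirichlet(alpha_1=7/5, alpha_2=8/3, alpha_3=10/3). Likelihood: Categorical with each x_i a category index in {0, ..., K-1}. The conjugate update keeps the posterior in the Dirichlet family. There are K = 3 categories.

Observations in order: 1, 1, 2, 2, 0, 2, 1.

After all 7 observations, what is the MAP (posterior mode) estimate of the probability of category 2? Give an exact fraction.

obs 1: x=1 → posterior Dirichlet(7/5, 11/3, 10/3)
obs 2: x=1 → posterior Dirichlet(7/5, 14/3, 10/3)
obs 3: x=2 → posterior Dirichlet(7/5, 14/3, 13/3)
obs 4: x=2 → posterior Dirichlet(7/5, 14/3, 16/3)
obs 5: x=0 → posterior Dirichlet(12/5, 14/3, 16/3)
obs 6: x=2 → posterior Dirichlet(12/5, 14/3, 19/3)
obs 7: x=1 → posterior Dirichlet(12/5, 17/3, 19/3)

80/171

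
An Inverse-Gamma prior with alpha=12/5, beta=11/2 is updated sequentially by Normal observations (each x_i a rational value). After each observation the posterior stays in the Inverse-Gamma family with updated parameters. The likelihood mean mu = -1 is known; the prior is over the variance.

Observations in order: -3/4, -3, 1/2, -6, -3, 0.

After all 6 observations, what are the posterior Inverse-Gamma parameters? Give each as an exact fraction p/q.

obs 1: x=-3/4 → posterior Inverse-Gamma(29/10, 177/32)
obs 2: x=-3 → posterior Inverse-Gamma(17/5, 241/32)
obs 3: x=1/2 → posterior Inverse-Gamma(39/10, 277/32)
obs 4: x=-6 → posterior Inverse-Gamma(22/5, 677/32)
obs 5: x=-3 → posterior Inverse-Gamma(49/10, 741/32)
obs 6: x=0 → posterior Inverse-Gamma(27/5, 757/32)

alpha=27/5, beta=757/32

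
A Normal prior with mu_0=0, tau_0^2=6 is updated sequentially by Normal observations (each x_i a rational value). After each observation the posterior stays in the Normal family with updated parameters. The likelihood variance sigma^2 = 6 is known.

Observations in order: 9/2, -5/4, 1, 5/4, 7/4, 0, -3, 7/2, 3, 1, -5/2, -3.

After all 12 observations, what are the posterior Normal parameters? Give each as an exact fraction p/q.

mu_0=25/52, tau_0^2=6/13

obs 1: x=9/2 → posterior Normal(9/4, 3)
obs 2: x=-5/4 → posterior Normal(13/12, 2)
obs 3: x=1 → posterior Normal(17/16, 3/2)
obs 4: x=5/4 → posterior Normal(11/10, 6/5)
obs 5: x=7/4 → posterior Normal(29/24, 1)
obs 6: x=0 → posterior Normal(29/28, 6/7)
obs 7: x=-3 → posterior Normal(17/32, 3/4)
obs 8: x=7/2 → posterior Normal(31/36, 2/3)
obs 9: x=3 → posterior Normal(43/40, 3/5)
obs 10: x=1 → posterior Normal(47/44, 6/11)
obs 11: x=-5/2 → posterior Normal(37/48, 1/2)
obs 12: x=-3 → posterior Normal(25/52, 6/13)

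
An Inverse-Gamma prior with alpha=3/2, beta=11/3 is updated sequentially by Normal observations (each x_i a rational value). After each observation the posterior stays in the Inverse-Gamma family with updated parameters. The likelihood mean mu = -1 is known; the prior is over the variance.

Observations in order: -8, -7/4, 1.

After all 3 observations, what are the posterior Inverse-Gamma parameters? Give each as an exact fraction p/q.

alpha=3, beta=2923/96

obs 1: x=-8 → posterior Inverse-Gamma(2, 169/6)
obs 2: x=-7/4 → posterior Inverse-Gamma(5/2, 2731/96)
obs 3: x=1 → posterior Inverse-Gamma(3, 2923/96)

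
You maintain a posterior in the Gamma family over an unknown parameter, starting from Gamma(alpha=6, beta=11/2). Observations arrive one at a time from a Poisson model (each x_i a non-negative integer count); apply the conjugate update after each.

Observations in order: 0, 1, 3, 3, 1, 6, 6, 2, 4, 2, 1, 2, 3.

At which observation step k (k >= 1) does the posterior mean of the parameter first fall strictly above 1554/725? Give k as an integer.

k = 9

obs 1: x=0 → posterior Gamma(6, 13/2)
obs 2: x=1 → posterior Gamma(7, 15/2)
obs 3: x=3 → posterior Gamma(10, 17/2)
obs 4: x=3 → posterior Gamma(13, 19/2)
obs 5: x=1 → posterior Gamma(14, 21/2)
obs 6: x=6 → posterior Gamma(20, 23/2)
obs 7: x=6 → posterior Gamma(26, 25/2)
obs 8: x=2 → posterior Gamma(28, 27/2)
obs 9: x=4 → posterior Gamma(32, 29/2)
obs 10: x=2 → posterior Gamma(34, 31/2)
obs 11: x=1 → posterior Gamma(35, 33/2)
obs 12: x=2 → posterior Gamma(37, 35/2)
obs 13: x=3 → posterior Gamma(40, 37/2)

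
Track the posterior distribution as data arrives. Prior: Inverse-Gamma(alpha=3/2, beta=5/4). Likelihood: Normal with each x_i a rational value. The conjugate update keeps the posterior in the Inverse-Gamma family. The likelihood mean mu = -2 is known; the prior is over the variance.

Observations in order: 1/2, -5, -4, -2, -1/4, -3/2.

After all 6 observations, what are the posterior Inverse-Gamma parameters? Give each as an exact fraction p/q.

alpha=9/2, beta=401/32

obs 1: x=1/2 → posterior Inverse-Gamma(2, 35/8)
obs 2: x=-5 → posterior Inverse-Gamma(5/2, 71/8)
obs 3: x=-4 → posterior Inverse-Gamma(3, 87/8)
obs 4: x=-2 → posterior Inverse-Gamma(7/2, 87/8)
obs 5: x=-1/4 → posterior Inverse-Gamma(4, 397/32)
obs 6: x=-3/2 → posterior Inverse-Gamma(9/2, 401/32)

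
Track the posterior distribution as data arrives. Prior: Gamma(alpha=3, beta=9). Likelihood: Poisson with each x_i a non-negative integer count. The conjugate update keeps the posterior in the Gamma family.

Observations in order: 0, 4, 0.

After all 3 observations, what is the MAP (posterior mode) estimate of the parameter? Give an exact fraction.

1/2

obs 1: x=0 → posterior Gamma(3, 10)
obs 2: x=4 → posterior Gamma(7, 11)
obs 3: x=0 → posterior Gamma(7, 12)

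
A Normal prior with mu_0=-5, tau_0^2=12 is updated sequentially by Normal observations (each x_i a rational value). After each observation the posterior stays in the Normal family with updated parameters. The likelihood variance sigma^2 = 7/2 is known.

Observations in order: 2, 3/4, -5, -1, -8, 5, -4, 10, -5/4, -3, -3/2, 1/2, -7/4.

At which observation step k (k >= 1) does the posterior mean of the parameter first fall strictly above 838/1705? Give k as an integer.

obs 1: x=2 → posterior Normal(13/31, 84/31)
obs 2: x=3/4 → posterior Normal(31/55, 84/55)
obs 3: x=-5 → posterior Normal(-89/79, 84/79)
obs 4: x=-1 → posterior Normal(-113/103, 84/103)
obs 5: x=-8 → posterior Normal(-305/127, 84/127)
obs 6: x=5 → posterior Normal(-185/151, 84/151)
obs 7: x=-4 → posterior Normal(-281/175, 12/25)
obs 8: x=10 → posterior Normal(-41/199, 84/199)
obs 9: x=-5/4 → posterior Normal(-71/223, 84/223)
obs 10: x=-3 → posterior Normal(-11/19, 84/247)
obs 11: x=-3/2 → posterior Normal(-179/271, 84/271)
obs 12: x=1/2 → posterior Normal(-167/295, 84/295)
obs 13: x=-7/4 → posterior Normal(-19/29, 84/319)

k = 2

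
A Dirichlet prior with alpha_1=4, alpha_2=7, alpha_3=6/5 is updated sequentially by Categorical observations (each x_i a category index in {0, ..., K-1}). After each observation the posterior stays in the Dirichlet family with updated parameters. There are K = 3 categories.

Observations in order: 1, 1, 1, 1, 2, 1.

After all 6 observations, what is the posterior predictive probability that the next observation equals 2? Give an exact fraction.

obs 1: x=1 → posterior Dirichlet(4, 8, 6/5)
obs 2: x=1 → posterior Dirichlet(4, 9, 6/5)
obs 3: x=1 → posterior Dirichlet(4, 10, 6/5)
obs 4: x=1 → posterior Dirichlet(4, 11, 6/5)
obs 5: x=2 → posterior Dirichlet(4, 11, 11/5)
obs 6: x=1 → posterior Dirichlet(4, 12, 11/5)

11/91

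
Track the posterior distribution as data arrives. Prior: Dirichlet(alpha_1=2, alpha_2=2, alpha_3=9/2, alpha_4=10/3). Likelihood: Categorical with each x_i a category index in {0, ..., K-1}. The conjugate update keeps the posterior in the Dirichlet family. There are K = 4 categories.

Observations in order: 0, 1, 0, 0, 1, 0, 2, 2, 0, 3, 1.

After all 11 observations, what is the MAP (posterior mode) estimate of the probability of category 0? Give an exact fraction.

36/113

obs 1: x=0 → posterior Dirichlet(3, 2, 9/2, 10/3)
obs 2: x=1 → posterior Dirichlet(3, 3, 9/2, 10/3)
obs 3: x=0 → posterior Dirichlet(4, 3, 9/2, 10/3)
obs 4: x=0 → posterior Dirichlet(5, 3, 9/2, 10/3)
obs 5: x=1 → posterior Dirichlet(5, 4, 9/2, 10/3)
obs 6: x=0 → posterior Dirichlet(6, 4, 9/2, 10/3)
obs 7: x=2 → posterior Dirichlet(6, 4, 11/2, 10/3)
obs 8: x=2 → posterior Dirichlet(6, 4, 13/2, 10/3)
obs 9: x=0 → posterior Dirichlet(7, 4, 13/2, 10/3)
obs 10: x=3 → posterior Dirichlet(7, 4, 13/2, 13/3)
obs 11: x=1 → posterior Dirichlet(7, 5, 13/2, 13/3)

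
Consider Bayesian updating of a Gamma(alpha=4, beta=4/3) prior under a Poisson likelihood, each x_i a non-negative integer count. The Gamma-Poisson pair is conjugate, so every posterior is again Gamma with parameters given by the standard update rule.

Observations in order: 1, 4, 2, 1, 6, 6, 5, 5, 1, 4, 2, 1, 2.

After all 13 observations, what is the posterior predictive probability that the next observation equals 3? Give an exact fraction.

obs 1: x=1 → posterior Gamma(5, 7/3)
obs 2: x=4 → posterior Gamma(9, 10/3)
obs 3: x=2 → posterior Gamma(11, 13/3)
obs 4: x=1 → posterior Gamma(12, 16/3)
obs 5: x=6 → posterior Gamma(18, 19/3)
obs 6: x=6 → posterior Gamma(24, 22/3)
obs 7: x=5 → posterior Gamma(29, 25/3)
obs 8: x=5 → posterior Gamma(34, 28/3)
obs 9: x=1 → posterior Gamma(35, 31/3)
obs 10: x=4 → posterior Gamma(39, 34/3)
obs 11: x=2 → posterior Gamma(41, 37/3)
obs 12: x=1 → posterior Gamma(42, 40/3)
obs 13: x=2 → posterior Gamma(44, 43/3)

3322459945055153197450367862591276940406284000285851394991342473475574298455/15340173150397137115330216823820198949894085322539426640041329877182576590848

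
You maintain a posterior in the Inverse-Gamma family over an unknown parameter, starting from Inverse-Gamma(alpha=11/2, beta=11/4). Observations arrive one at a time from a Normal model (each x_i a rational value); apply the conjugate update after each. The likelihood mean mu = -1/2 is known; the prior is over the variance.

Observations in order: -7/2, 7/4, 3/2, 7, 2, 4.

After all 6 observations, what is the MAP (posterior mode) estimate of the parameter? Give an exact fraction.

1701/304

obs 1: x=-7/2 → posterior Inverse-Gamma(6, 29/4)
obs 2: x=7/4 → posterior Inverse-Gamma(13/2, 313/32)
obs 3: x=3/2 → posterior Inverse-Gamma(7, 377/32)
obs 4: x=7 → posterior Inverse-Gamma(15/2, 1277/32)
obs 5: x=2 → posterior Inverse-Gamma(8, 1377/32)
obs 6: x=4 → posterior Inverse-Gamma(17/2, 1701/32)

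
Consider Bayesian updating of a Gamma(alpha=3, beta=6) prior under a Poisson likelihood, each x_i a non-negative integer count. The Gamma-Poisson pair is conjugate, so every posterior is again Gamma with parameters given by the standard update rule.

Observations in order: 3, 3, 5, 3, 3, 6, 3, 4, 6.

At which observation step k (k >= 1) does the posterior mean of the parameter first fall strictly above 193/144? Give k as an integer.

k = 3

obs 1: x=3 → posterior Gamma(6, 7)
obs 2: x=3 → posterior Gamma(9, 8)
obs 3: x=5 → posterior Gamma(14, 9)
obs 4: x=3 → posterior Gamma(17, 10)
obs 5: x=3 → posterior Gamma(20, 11)
obs 6: x=6 → posterior Gamma(26, 12)
obs 7: x=3 → posterior Gamma(29, 13)
obs 8: x=4 → posterior Gamma(33, 14)
obs 9: x=6 → posterior Gamma(39, 15)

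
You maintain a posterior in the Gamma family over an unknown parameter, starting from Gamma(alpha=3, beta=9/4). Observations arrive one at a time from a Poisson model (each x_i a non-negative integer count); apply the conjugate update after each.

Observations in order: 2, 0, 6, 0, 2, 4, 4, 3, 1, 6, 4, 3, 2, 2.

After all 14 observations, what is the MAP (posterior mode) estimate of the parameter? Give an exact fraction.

obs 1: x=2 → posterior Gamma(5, 13/4)
obs 2: x=0 → posterior Gamma(5, 17/4)
obs 3: x=6 → posterior Gamma(11, 21/4)
obs 4: x=0 → posterior Gamma(11, 25/4)
obs 5: x=2 → posterior Gamma(13, 29/4)
obs 6: x=4 → posterior Gamma(17, 33/4)
obs 7: x=4 → posterior Gamma(21, 37/4)
obs 8: x=3 → posterior Gamma(24, 41/4)
obs 9: x=1 → posterior Gamma(25, 45/4)
obs 10: x=6 → posterior Gamma(31, 49/4)
obs 11: x=4 → posterior Gamma(35, 53/4)
obs 12: x=3 → posterior Gamma(38, 57/4)
obs 13: x=2 → posterior Gamma(40, 61/4)
obs 14: x=2 → posterior Gamma(42, 65/4)

164/65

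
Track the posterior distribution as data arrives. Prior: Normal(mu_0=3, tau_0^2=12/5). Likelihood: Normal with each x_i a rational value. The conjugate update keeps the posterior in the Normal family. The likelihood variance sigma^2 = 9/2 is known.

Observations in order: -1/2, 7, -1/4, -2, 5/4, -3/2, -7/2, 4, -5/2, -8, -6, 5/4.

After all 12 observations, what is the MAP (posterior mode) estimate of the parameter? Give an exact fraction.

-41/111

obs 1: x=-1/2 → posterior Normal(41/23, 36/23)
obs 2: x=7 → posterior Normal(97/31, 36/31)
obs 3: x=-1/4 → posterior Normal(95/39, 12/13)
obs 4: x=-2 → posterior Normal(79/47, 36/47)
obs 5: x=5/4 → posterior Normal(89/55, 36/55)
obs 6: x=-3/2 → posterior Normal(11/9, 4/7)
obs 7: x=-7/2 → posterior Normal(49/71, 36/71)
obs 8: x=4 → posterior Normal(81/79, 36/79)
obs 9: x=-5/2 → posterior Normal(61/87, 12/29)
obs 10: x=-8 → posterior Normal(-3/95, 36/95)
obs 11: x=-6 → posterior Normal(-51/103, 36/103)
obs 12: x=5/4 → posterior Normal(-41/111, 12/37)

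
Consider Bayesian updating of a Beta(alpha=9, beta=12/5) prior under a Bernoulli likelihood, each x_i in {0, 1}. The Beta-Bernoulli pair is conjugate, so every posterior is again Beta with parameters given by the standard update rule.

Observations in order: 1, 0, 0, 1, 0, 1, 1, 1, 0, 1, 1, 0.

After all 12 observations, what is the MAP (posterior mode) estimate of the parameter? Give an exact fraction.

obs 1: x=1 → posterior Beta(10, 12/5)
obs 2: x=0 → posterior Beta(10, 17/5)
obs 3: x=0 → posterior Beta(10, 22/5)
obs 4: x=1 → posterior Beta(11, 22/5)
obs 5: x=0 → posterior Beta(11, 27/5)
obs 6: x=1 → posterior Beta(12, 27/5)
obs 7: x=1 → posterior Beta(13, 27/5)
obs 8: x=1 → posterior Beta(14, 27/5)
obs 9: x=0 → posterior Beta(14, 32/5)
obs 10: x=1 → posterior Beta(15, 32/5)
obs 11: x=1 → posterior Beta(16, 32/5)
obs 12: x=0 → posterior Beta(16, 37/5)

75/107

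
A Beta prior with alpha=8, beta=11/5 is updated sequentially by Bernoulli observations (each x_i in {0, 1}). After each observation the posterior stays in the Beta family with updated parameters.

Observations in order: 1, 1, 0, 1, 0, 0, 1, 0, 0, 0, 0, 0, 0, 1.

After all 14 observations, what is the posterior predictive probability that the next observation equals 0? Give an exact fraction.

56/121

obs 1: x=1 → posterior Beta(9, 11/5)
obs 2: x=1 → posterior Beta(10, 11/5)
obs 3: x=0 → posterior Beta(10, 16/5)
obs 4: x=1 → posterior Beta(11, 16/5)
obs 5: x=0 → posterior Beta(11, 21/5)
obs 6: x=0 → posterior Beta(11, 26/5)
obs 7: x=1 → posterior Beta(12, 26/5)
obs 8: x=0 → posterior Beta(12, 31/5)
obs 9: x=0 → posterior Beta(12, 36/5)
obs 10: x=0 → posterior Beta(12, 41/5)
obs 11: x=0 → posterior Beta(12, 46/5)
obs 12: x=0 → posterior Beta(12, 51/5)
obs 13: x=0 → posterior Beta(12, 56/5)
obs 14: x=1 → posterior Beta(13, 56/5)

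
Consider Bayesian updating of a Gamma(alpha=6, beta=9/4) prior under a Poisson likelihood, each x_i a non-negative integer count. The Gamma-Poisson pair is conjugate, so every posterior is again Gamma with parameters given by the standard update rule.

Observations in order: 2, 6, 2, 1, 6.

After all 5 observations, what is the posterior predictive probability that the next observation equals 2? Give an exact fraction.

obs 1: x=2 → posterior Gamma(8, 13/4)
obs 2: x=6 → posterior Gamma(14, 17/4)
obs 3: x=2 → posterior Gamma(16, 21/4)
obs 4: x=1 → posterior Gamma(17, 25/4)
obs 5: x=6 → posterior Gamma(23, 29/4)

6354212896527140014530484644673263808/30600409774991137881925160682813886731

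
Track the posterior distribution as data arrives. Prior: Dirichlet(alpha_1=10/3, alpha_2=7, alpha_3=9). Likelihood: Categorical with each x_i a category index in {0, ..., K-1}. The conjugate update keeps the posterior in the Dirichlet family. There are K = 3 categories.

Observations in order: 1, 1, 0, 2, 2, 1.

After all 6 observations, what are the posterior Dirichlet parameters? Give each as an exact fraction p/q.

obs 1: x=1 → posterior Dirichlet(10/3, 8, 9)
obs 2: x=1 → posterior Dirichlet(10/3, 9, 9)
obs 3: x=0 → posterior Dirichlet(13/3, 9, 9)
obs 4: x=2 → posterior Dirichlet(13/3, 9, 10)
obs 5: x=2 → posterior Dirichlet(13/3, 9, 11)
obs 6: x=1 → posterior Dirichlet(13/3, 10, 11)

alpha_1=13/3, alpha_2=10, alpha_3=11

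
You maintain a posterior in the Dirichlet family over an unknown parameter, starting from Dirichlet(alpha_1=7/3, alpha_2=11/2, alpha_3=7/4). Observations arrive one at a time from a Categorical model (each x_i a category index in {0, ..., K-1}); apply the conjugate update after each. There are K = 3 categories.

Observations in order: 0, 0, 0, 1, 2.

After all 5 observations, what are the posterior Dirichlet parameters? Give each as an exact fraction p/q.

obs 1: x=0 → posterior Dirichlet(10/3, 11/2, 7/4)
obs 2: x=0 → posterior Dirichlet(13/3, 11/2, 7/4)
obs 3: x=0 → posterior Dirichlet(16/3, 11/2, 7/4)
obs 4: x=1 → posterior Dirichlet(16/3, 13/2, 7/4)
obs 5: x=2 → posterior Dirichlet(16/3, 13/2, 11/4)

alpha_1=16/3, alpha_2=13/2, alpha_3=11/4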